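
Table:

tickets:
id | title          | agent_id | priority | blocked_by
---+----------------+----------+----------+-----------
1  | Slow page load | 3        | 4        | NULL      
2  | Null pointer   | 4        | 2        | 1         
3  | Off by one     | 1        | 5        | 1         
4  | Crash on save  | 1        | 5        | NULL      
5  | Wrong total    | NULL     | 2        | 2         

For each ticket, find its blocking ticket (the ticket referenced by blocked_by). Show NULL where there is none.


This is a self-join: tickets is joined to a second copy of itself, matching each row's blocked_by to another row's id. Use LEFT JOIN so rows with blocked_by=NULL are kept.
  - ticket 1 (Slow page load): blocked_by=NULL -> NULL
  - ticket 2 (Null pointer): blocked_by=1 -> Slow page load
  - ticket 3 (Off by one): blocked_by=1 -> Slow page load
  - ticket 4 (Crash on save): blocked_by=NULL -> NULL
  - ticket 5 (Wrong total): blocked_by=2 -> Null pointer

SQL:
SELECT a.title AS item, b.title AS blocked_by
FROM tickets a
LEFT JOIN tickets b ON a.blocked_by = b.id

Result:
item           | blocked_by    
---------------+---------------
Slow page load | NULL          
Null pointer   | Slow page load
Off by one     | Slow page load
Crash on save  | NULL          
Wrong total    | Null pointer  


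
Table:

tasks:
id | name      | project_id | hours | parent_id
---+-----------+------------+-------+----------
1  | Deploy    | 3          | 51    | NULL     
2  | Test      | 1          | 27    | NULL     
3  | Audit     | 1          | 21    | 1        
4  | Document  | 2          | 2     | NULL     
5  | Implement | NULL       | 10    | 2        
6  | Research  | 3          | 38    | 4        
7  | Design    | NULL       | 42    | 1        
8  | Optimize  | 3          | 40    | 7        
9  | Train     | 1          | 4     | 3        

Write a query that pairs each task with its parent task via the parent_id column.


This is a self-join: tasks is joined to a second copy of itself, matching each row's parent_id to another row's id. Use LEFT JOIN so rows with parent_id=NULL are kept.
  - task 1 (Deploy): parent_id=NULL -> NULL
  - task 2 (Test): parent_id=NULL -> NULL
  - task 3 (Audit): parent_id=1 -> Deploy
  - task 4 (Document): parent_id=NULL -> NULL
  - task 5 (Implement): parent_id=2 -> Test
  - task 6 (Research): parent_id=4 -> Document
  - task 7 (Design): parent_id=1 -> Deploy
  - task 8 (Optimize): parent_id=7 -> Design
  - task 9 (Train): parent_id=3 -> Audit

SQL:
SELECT a.name AS item, b.name AS parent
FROM tasks a
LEFT JOIN tasks b ON a.parent_id = b.id

Result:
item      | parent  
----------+---------
Deploy    | NULL    
Test      | NULL    
Audit     | Deploy  
Document  | NULL    
Implement | Test    
Research  | Document
Design    | Deploy  
Optimize  | Design  
Train     | Audit   


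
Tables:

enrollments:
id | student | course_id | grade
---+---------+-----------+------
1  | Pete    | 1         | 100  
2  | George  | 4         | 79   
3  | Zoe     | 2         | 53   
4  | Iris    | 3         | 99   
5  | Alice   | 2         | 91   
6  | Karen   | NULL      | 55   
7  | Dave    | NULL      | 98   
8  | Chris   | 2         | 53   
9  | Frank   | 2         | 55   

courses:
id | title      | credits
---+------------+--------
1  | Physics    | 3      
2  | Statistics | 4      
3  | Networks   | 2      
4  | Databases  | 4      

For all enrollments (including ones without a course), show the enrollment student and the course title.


LEFT JOIN keeps every row from enrollments (the left table); where course_id has no match in courses, the course columns become NULL. Walk through each enrollment:
  - enrollment 1 (Pete): course_id=1 -> matches Physics
  - enrollment 2 (George): course_id=4 -> matches Databases
  - enrollment 3 (Zoe): course_id=2 -> matches Statistics
  - enrollment 4 (Iris): course_id=3 -> matches Networks
  - enrollment 5 (Alice): course_id=2 -> matches Statistics
  - enrollment 6 (Karen): course_id=NULL, no match -> kept with NULL
  - enrollment 7 (Dave): course_id=NULL, no match -> kept with NULL
  - enrollment 8 (Chris): course_id=2 -> matches Statistics
  - enrollment 9 (Frank): course_id=2 -> matches Statistics
All 9 rows appear; 2 have NULL course.

SQL:
SELECT a.student, b.title AS course
FROM enrollments a
LEFT JOIN courses b ON a.course_id = b.id

Result:
student | course    
--------+-----------
Pete    | Physics   
George  | Databases 
Zoe     | Statistics
Iris    | Networks  
Alice   | Statistics
Karen   | NULL      
Dave    | NULL      
Chris   | Statistics
Frank   | Statistics


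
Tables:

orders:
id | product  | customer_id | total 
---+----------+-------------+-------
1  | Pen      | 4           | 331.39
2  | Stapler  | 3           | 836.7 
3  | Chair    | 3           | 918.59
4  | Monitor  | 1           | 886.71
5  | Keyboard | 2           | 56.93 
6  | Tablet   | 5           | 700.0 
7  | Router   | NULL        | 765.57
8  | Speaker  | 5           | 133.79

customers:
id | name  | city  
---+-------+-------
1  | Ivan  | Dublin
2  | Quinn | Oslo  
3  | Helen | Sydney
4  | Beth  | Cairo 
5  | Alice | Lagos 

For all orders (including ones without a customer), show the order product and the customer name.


LEFT JOIN keeps every row from orders (the left table); where customer_id has no match in customers, the customer columns become NULL. Walk through each order:
  - order 1 (Pen): customer_id=4 -> matches Beth
  - order 2 (Stapler): customer_id=3 -> matches Helen
  - order 3 (Chair): customer_id=3 -> matches Helen
  - order 4 (Monitor): customer_id=1 -> matches Ivan
  - order 5 (Keyboard): customer_id=2 -> matches Quinn
  - order 6 (Tablet): customer_id=5 -> matches Alice
  - order 7 (Router): customer_id=NULL, no match -> kept with NULL
  - order 8 (Speaker): customer_id=5 -> matches Alice
All 8 rows appear; 1 has NULL customer.

SQL:
SELECT a.product, b.name AS customer
FROM orders a
LEFT JOIN customers b ON a.customer_id = b.id

Result:
product  | customer
---------+---------
Pen      | Beth    
Stapler  | Helen   
Chair    | Helen   
Monitor  | Ivan    
Keyboard | Quinn   
Tablet   | Alice   
Router   | NULL    
Speaker  | Alice   


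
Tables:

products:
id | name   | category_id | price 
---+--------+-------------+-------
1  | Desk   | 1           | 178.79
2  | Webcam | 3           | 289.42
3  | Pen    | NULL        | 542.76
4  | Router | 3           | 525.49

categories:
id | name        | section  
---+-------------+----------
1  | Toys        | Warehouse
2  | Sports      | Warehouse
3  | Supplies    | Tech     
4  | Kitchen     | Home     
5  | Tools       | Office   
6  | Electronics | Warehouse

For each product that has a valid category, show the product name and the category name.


INNER JOIN keeps only products rows whose category_id matches an id in categories. Walk through each product:
  - product 1 (Desk): category_id=1 -> matches Toys
  - product 2 (Webcam): category_id=3 -> matches Supplies
  - product 3 (Pen): category_id=NULL, no match -> dropped
  - product 4 (Router): category_id=3 -> matches Supplies
So 1 of 4 rows is dropped.

SQL:
SELECT a.name, b.name AS category
FROM products a
INNER JOIN categories b ON a.category_id = b.id

Result:
name   | category
-------+---------
Desk   | Toys    
Webcam | Supplies
Router | Supplies


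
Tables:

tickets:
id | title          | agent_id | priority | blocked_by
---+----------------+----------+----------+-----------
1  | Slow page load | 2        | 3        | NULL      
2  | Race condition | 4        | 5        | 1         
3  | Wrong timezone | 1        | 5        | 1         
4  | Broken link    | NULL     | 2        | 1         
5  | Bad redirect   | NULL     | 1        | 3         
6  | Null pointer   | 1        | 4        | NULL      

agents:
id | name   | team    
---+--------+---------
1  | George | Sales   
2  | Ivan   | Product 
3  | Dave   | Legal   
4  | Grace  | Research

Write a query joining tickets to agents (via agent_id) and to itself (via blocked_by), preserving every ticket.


Two LEFT JOINs from the same base table tickets: one to agents via agent_id, one to tickets itself via blocked_by. Both are LEFT so every ticket is preserved.
Match against agents:
  - ticket 1 (Slow page load): agent_id=2 -> matches Ivan
  - ticket 2 (Race condition): agent_id=4 -> matches Grace
  - ticket 3 (Wrong timezone): agent_id=1 -> matches George
  - ticket 4 (Broken link): agent_id=NULL, no match -> kept with NULL
  - ticket 5 (Bad redirect): agent_id=NULL, no match -> kept with NULL
  - ticket 6 (Null pointer): agent_id=1 -> matches George
Match against tickets (self):
  - ticket 1 (Slow page load): blocked_by=NULL -> NULL
  - ticket 2 (Race condition): blocked_by=1 -> Slow page load
  - ticket 3 (Wrong timezone): blocked_by=1 -> Slow page load
  - ticket 4 (Broken link): blocked_by=1 -> Slow page load
  - ticket 5 (Bad redirect): blocked_by=3 -> Wrong timezone
  - ticket 6 (Null pointer): blocked_by=NULL -> NULL

SQL:
SELECT a.title, b.name AS agent, c.title AS blocked_by
FROM tickets a
LEFT JOIN agents b ON a.agent_id = b.id
LEFT JOIN tickets c ON a.blocked_by = c.id

Result:
title          | agent  | blocked_by    
---------------+--------+---------------
Slow page load | Ivan   | NULL          
Race condition | Grace  | Slow page load
Wrong timezone | George | Slow page load
Broken link    | NULL   | Slow page load
Bad redirect   | NULL   | Wrong timezone
Null pointer   | George | NULL          


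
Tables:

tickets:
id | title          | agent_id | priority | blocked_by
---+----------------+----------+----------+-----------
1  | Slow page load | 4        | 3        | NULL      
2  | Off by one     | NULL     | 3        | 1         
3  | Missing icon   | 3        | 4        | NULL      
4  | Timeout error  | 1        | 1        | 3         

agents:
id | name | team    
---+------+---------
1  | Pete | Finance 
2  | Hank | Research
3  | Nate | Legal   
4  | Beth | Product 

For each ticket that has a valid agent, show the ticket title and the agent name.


INNER JOIN keeps only tickets rows whose agent_id matches an id in agents. Walk through each ticket:
  - ticket 1 (Slow page load): agent_id=4 -> matches Beth
  - ticket 2 (Off by one): agent_id=NULL, no match -> dropped
  - ticket 3 (Missing icon): agent_id=3 -> matches Nate
  - ticket 4 (Timeout error): agent_id=1 -> matches Pete
So 1 of 4 rows is dropped.

SQL:
SELECT a.title, b.name AS agent
FROM tickets a
INNER JOIN agents b ON a.agent_id = b.id

Result:
title          | agent
---------------+------
Slow page load | Beth 
Missing icon   | Nate 
Timeout error  | Pete 


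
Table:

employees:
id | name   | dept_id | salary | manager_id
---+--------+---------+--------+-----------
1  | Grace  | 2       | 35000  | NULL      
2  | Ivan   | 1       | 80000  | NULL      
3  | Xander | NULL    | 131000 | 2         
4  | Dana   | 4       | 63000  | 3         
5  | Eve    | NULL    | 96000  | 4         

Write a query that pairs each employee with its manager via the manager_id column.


This is a self-join: employees is joined to a second copy of itself, matching each row's manager_id to another row's id. Use LEFT JOIN so rows with manager_id=NULL are kept.
  - employee 1 (Grace): manager_id=NULL -> NULL
  - employee 2 (Ivan): manager_id=NULL -> NULL
  - employee 3 (Xander): manager_id=2 -> Ivan
  - employee 4 (Dana): manager_id=3 -> Xander
  - employee 5 (Eve): manager_id=4 -> Dana

SQL:
SELECT a.name AS item, b.name AS manager
FROM employees a
LEFT JOIN employees b ON a.manager_id = b.id

Result:
item   | manager
-------+--------
Grace  | NULL   
Ivan   | NULL   
Xander | Ivan   
Dana   | Xander 
Eve    | Dana   


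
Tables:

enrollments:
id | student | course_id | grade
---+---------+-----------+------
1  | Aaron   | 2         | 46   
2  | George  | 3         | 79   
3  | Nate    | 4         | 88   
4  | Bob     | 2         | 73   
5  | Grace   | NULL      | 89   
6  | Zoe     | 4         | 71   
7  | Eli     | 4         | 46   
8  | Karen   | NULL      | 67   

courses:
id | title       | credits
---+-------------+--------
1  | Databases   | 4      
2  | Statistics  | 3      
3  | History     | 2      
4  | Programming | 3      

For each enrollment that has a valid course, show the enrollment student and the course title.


INNER JOIN keeps only enrollments rows whose course_id matches an id in courses. Walk through each enrollment:
  - enrollment 1 (Aaron): course_id=2 -> matches Statistics
  - enrollment 2 (George): course_id=3 -> matches History
  - enrollment 3 (Nate): course_id=4 -> matches Programming
  - enrollment 4 (Bob): course_id=2 -> matches Statistics
  - enrollment 5 (Grace): course_id=NULL, no match -> dropped
  - enrollment 6 (Zoe): course_id=4 -> matches Programming
  - enrollment 7 (Eli): course_id=4 -> matches Programming
  - enrollment 8 (Karen): course_id=NULL, no match -> dropped
So 2 of 8 rows are dropped.

SQL:
SELECT a.student, b.title AS course
FROM enrollments a
INNER JOIN courses b ON a.course_id = b.id

Result:
student | course     
--------+------------
Aaron   | Statistics 
George  | History    
Nate    | Programming
Bob     | Statistics 
Zoe     | Programming
Eli     | Programming


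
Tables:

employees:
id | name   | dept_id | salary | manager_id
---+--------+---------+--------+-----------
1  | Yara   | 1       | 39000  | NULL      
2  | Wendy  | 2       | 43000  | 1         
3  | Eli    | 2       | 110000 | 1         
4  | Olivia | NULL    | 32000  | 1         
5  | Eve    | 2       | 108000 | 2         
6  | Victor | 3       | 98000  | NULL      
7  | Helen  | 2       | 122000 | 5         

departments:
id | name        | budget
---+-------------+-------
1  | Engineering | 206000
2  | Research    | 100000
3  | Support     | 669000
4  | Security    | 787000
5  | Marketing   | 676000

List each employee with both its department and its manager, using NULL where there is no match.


Two LEFT JOINs from the same base table employees: one to departments via dept_id, one to employees itself via manager_id. Both are LEFT so every employee is preserved.
Match against departments:
  - employee 1 (Yara): dept_id=1 -> matches Engineering
  - employee 2 (Wendy): dept_id=2 -> matches Research
  - employee 3 (Eli): dept_id=2 -> matches Research
  - employee 4 (Olivia): dept_id=NULL, no match -> kept with NULL
  - employee 5 (Eve): dept_id=2 -> matches Research
  - employee 6 (Victor): dept_id=3 -> matches Support
  - employee 7 (Helen): dept_id=2 -> matches Research
Match against employees (self):
  - employee 1 (Yara): manager_id=NULL -> NULL
  - employee 2 (Wendy): manager_id=1 -> Yara
  - employee 3 (Eli): manager_id=1 -> Yara
  - employee 4 (Olivia): manager_id=1 -> Yara
  - employee 5 (Eve): manager_id=2 -> Wendy
  - employee 6 (Victor): manager_id=NULL -> NULL
  - employee 7 (Helen): manager_id=5 -> Eve

SQL:
SELECT a.name, b.name AS department, c.name AS manager
FROM employees a
LEFT JOIN departments b ON a.dept_id = b.id
LEFT JOIN employees c ON a.manager_id = c.id

Result:
name   | department  | manager
-------+-------------+--------
Yara   | Engineering | NULL   
Wendy  | Research    | Yara   
Eli    | Research    | Yara   
Olivia | NULL        | Yara   
Eve    | Research    | Wendy  
Victor | Support     | NULL   
Helen  | Research    | Eve    


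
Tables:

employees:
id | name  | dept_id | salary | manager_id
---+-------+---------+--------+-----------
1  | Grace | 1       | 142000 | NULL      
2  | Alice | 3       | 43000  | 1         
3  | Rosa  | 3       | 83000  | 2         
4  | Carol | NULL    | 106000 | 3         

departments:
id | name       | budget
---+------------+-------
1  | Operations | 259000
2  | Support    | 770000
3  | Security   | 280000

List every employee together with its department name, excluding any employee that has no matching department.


INNER JOIN keeps only employees rows whose dept_id matches an id in departments. Walk through each employee:
  - employee 1 (Grace): dept_id=1 -> matches Operations
  - employee 2 (Alice): dept_id=3 -> matches Security
  - employee 3 (Rosa): dept_id=3 -> matches Security
  - employee 4 (Carol): dept_id=NULL, no match -> dropped
So 1 of 4 rows is dropped.

SQL:
SELECT a.name, b.name AS department
FROM employees a
INNER JOIN departments b ON a.dept_id = b.id

Result:
name  | department
------+-----------
Grace | Operations
Alice | Security  
Rosa  | Security  


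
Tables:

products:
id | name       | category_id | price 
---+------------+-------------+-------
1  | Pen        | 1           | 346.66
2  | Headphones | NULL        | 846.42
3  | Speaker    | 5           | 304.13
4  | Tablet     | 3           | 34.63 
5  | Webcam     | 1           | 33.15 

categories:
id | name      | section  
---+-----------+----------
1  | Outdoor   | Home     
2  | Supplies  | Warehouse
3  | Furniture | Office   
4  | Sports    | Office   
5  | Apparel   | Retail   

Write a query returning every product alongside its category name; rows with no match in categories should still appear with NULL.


LEFT JOIN keeps every row from products (the left table); where category_id has no match in categories, the category columns become NULL. Walk through each product:
  - product 1 (Pen): category_id=1 -> matches Outdoor
  - product 2 (Headphones): category_id=NULL, no match -> kept with NULL
  - product 3 (Speaker): category_id=5 -> matches Apparel
  - product 4 (Tablet): category_id=3 -> matches Furniture
  - product 5 (Webcam): category_id=1 -> matches Outdoor
All 5 rows appear; 1 has NULL category.

SQL:
SELECT a.name, b.name AS category
FROM products a
LEFT JOIN categories b ON a.category_id = b.id

Result:
name       | category 
-----------+----------
Pen        | Outdoor  
Headphones | NULL     
Speaker    | Apparel  
Tablet     | Furniture
Webcam     | Outdoor  


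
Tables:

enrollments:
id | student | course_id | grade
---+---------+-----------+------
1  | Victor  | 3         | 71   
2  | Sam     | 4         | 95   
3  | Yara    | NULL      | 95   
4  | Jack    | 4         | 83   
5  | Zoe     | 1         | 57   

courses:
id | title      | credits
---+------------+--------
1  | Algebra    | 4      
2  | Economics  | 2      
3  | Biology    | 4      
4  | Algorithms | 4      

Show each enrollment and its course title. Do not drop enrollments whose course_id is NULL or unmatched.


LEFT JOIN keeps every row from enrollments (the left table); where course_id has no match in courses, the course columns become NULL. Walk through each enrollment:
  - enrollment 1 (Victor): course_id=3 -> matches Biology
  - enrollment 2 (Sam): course_id=4 -> matches Algorithms
  - enrollment 3 (Yara): course_id=NULL, no match -> kept with NULL
  - enrollment 4 (Jack): course_id=4 -> matches Algorithms
  - enrollment 5 (Zoe): course_id=1 -> matches Algebra
All 5 rows appear; 1 has NULL course.

SQL:
SELECT a.student, b.title AS course
FROM enrollments a
LEFT JOIN courses b ON a.course_id = b.id

Result:
student | course    
--------+-----------
Victor  | Biology   
Sam     | Algorithms
Yara    | NULL      
Jack    | Algorithms
Zoe     | Algebra   


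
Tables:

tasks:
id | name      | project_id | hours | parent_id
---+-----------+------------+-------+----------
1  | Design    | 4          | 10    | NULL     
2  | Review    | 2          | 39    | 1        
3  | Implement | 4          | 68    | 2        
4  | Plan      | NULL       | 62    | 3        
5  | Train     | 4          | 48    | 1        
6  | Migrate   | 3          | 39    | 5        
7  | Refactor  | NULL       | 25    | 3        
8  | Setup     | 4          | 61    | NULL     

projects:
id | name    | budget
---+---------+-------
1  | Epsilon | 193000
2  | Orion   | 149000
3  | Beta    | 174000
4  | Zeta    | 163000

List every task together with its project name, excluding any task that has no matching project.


INNER JOIN keeps only tasks rows whose project_id matches an id in projects. Walk through each task:
  - task 1 (Design): project_id=4 -> matches Zeta
  - task 2 (Review): project_id=2 -> matches Orion
  - task 3 (Implement): project_id=4 -> matches Zeta
  - task 4 (Plan): project_id=NULL, no match -> dropped
  - task 5 (Train): project_id=4 -> matches Zeta
  - task 6 (Migrate): project_id=3 -> matches Beta
  - task 7 (Refactor): project_id=NULL, no match -> dropped
  - task 8 (Setup): project_id=4 -> matches Zeta
So 2 of 8 rows are dropped.

SQL:
SELECT a.name, b.name AS project
FROM tasks a
INNER JOIN projects b ON a.project_id = b.id

Result:
name      | project
----------+--------
Design    | Zeta   
Review    | Orion  
Implement | Zeta   
Train     | Zeta   
Migrate   | Beta   
Setup     | Zeta   


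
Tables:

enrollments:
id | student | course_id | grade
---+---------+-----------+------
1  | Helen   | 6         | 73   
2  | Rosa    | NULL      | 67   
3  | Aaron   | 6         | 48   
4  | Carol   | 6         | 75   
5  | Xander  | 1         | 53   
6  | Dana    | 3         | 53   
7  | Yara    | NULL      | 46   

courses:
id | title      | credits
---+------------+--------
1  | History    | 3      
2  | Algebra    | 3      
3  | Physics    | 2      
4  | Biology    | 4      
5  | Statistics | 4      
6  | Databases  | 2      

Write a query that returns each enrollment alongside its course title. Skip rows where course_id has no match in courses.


INNER JOIN keeps only enrollments rows whose course_id matches an id in courses. Walk through each enrollment:
  - enrollment 1 (Helen): course_id=6 -> matches Databases
  - enrollment 2 (Rosa): course_id=NULL, no match -> dropped
  - enrollment 3 (Aaron): course_id=6 -> matches Databases
  - enrollment 4 (Carol): course_id=6 -> matches Databases
  - enrollment 5 (Xander): course_id=1 -> matches History
  - enrollment 6 (Dana): course_id=3 -> matches Physics
  - enrollment 7 (Yara): course_id=NULL, no match -> dropped
So 2 of 7 rows are dropped.

SQL:
SELECT a.student, b.title AS course
FROM enrollments a
INNER JOIN courses b ON a.course_id = b.id

Result:
student | course   
--------+----------
Helen   | Databases
Aaron   | Databases
Carol   | Databases
Xander  | History  
Dana    | Physics  


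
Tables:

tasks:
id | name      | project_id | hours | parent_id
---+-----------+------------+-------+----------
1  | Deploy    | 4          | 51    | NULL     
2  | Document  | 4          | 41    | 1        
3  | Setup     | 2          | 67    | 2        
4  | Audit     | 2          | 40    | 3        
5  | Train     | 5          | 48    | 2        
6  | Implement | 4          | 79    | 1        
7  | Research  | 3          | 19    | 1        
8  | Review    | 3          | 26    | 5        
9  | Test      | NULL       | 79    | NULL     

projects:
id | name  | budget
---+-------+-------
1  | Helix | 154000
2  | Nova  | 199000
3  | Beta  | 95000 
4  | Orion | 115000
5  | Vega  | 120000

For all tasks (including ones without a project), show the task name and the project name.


LEFT JOIN keeps every row from tasks (the left table); where project_id has no match in projects, the project columns become NULL. Walk through each task:
  - task 1 (Deploy): project_id=4 -> matches Orion
  - task 2 (Document): project_id=4 -> matches Orion
  - task 3 (Setup): project_id=2 -> matches Nova
  - task 4 (Audit): project_id=2 -> matches Nova
  - task 5 (Train): project_id=5 -> matches Vega
  - task 6 (Implement): project_id=4 -> matches Orion
  - task 7 (Research): project_id=3 -> matches Beta
  - task 8 (Review): project_id=3 -> matches Beta
  - task 9 (Test): project_id=NULL, no match -> kept with NULL
All 9 rows appear; 1 has NULL project.

SQL:
SELECT a.name, b.name AS project
FROM tasks a
LEFT JOIN projects b ON a.project_id = b.id

Result:
name      | project
----------+--------
Deploy    | Orion  
Document  | Orion  
Setup     | Nova   
Audit     | Nova   
Train     | Vega   
Implement | Orion  
Research  | Beta   
Review    | Beta   
Test      | NULL   


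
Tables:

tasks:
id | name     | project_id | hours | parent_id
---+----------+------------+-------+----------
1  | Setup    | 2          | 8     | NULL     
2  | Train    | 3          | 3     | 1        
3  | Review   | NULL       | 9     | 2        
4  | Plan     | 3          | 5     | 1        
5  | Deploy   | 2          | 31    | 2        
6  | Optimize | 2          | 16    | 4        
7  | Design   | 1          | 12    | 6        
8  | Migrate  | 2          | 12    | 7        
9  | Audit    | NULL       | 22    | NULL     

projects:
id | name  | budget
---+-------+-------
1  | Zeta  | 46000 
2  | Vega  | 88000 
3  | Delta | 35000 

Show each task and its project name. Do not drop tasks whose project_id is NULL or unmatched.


LEFT JOIN keeps every row from tasks (the left table); where project_id has no match in projects, the project columns become NULL. Walk through each task:
  - task 1 (Setup): project_id=2 -> matches Vega
  - task 2 (Train): project_id=3 -> matches Delta
  - task 3 (Review): project_id=NULL, no match -> kept with NULL
  - task 4 (Plan): project_id=3 -> matches Delta
  - task 5 (Deploy): project_id=2 -> matches Vega
  - task 6 (Optimize): project_id=2 -> matches Vega
  - task 7 (Design): project_id=1 -> matches Zeta
  - task 8 (Migrate): project_id=2 -> matches Vega
  - task 9 (Audit): project_id=NULL, no match -> kept with NULL
All 9 rows appear; 2 have NULL project.

SQL:
SELECT a.name, b.name AS project
FROM tasks a
LEFT JOIN projects b ON a.project_id = b.id

Result:
name     | project
---------+--------
Setup    | Vega   
Train    | Delta  
Review   | NULL   
Plan     | Delta  
Deploy   | Vega   
Optimize | Vega   
Design   | Zeta   
Migrate  | Vega   
Audit    | NULL   


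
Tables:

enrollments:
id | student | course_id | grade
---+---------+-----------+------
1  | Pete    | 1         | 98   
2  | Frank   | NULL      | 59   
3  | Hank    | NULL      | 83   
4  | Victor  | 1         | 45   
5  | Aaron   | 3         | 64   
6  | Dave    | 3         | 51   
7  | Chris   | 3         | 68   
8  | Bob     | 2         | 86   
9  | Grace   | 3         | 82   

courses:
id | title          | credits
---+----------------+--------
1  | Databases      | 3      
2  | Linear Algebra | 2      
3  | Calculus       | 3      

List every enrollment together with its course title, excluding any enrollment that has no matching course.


INNER JOIN keeps only enrollments rows whose course_id matches an id in courses. Walk through each enrollment:
  - enrollment 1 (Pete): course_id=1 -> matches Databases
  - enrollment 2 (Frank): course_id=NULL, no match -> dropped
  - enrollment 3 (Hank): course_id=NULL, no match -> dropped
  - enrollment 4 (Victor): course_id=1 -> matches Databases
  - enrollment 5 (Aaron): course_id=3 -> matches Calculus
  - enrollment 6 (Dave): course_id=3 -> matches Calculus
  - enrollment 7 (Chris): course_id=3 -> matches Calculus
  - enrollment 8 (Bob): course_id=2 -> matches Linear Algebra
  - enrollment 9 (Grace): course_id=3 -> matches Calculus
So 2 of 9 rows are dropped.

SQL:
SELECT a.student, b.title AS course
FROM enrollments a
INNER JOIN courses b ON a.course_id = b.id

Result:
student | course        
--------+---------------
Pete    | Databases     
Victor  | Databases     
Aaron   | Calculus      
Dave    | Calculus      
Chris   | Calculus      
Bob     | Linear Algebra
Grace   | Calculus      


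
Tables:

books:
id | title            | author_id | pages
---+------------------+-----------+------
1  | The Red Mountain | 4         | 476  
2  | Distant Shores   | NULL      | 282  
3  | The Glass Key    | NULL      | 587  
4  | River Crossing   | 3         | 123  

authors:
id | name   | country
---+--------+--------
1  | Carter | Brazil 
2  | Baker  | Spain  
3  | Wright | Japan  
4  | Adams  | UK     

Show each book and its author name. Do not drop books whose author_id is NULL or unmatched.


LEFT JOIN keeps every row from books (the left table); where author_id has no match in authors, the author columns become NULL. Walk through each book:
  - book 1 (The Red Mountain): author_id=4 -> matches Adams
  - book 2 (Distant Shores): author_id=NULL, no match -> kept with NULL
  - book 3 (The Glass Key): author_id=NULL, no match -> kept with NULL
  - book 4 (River Crossing): author_id=3 -> matches Wright
All 4 rows appear; 2 have NULL author.

SQL:
SELECT a.title, b.name AS author
FROM books a
LEFT JOIN authors b ON a.author_id = b.id

Result:
title            | author
-----------------+-------
The Red Mountain | Adams 
Distant Shores   | NULL  
The Glass Key    | NULL  
River Crossing   | Wright


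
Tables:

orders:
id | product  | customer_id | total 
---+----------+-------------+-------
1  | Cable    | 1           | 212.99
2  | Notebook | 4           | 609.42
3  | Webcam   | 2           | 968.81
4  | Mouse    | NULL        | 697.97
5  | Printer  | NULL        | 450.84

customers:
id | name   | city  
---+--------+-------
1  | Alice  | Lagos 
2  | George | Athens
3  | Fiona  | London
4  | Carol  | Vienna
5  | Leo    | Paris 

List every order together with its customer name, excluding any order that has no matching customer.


INNER JOIN keeps only orders rows whose customer_id matches an id in customers. Walk through each order:
  - order 1 (Cable): customer_id=1 -> matches Alice
  - order 2 (Notebook): customer_id=4 -> matches Carol
  - order 3 (Webcam): customer_id=2 -> matches George
  - order 4 (Mouse): customer_id=NULL, no match -> dropped
  - order 5 (Printer): customer_id=NULL, no match -> dropped
So 2 of 5 rows are dropped.

SQL:
SELECT a.product, b.name AS customer
FROM orders a
INNER JOIN customers b ON a.customer_id = b.id

Result:
product  | customer
---------+---------
Cable    | Alice   
Notebook | Carol   
Webcam   | George  


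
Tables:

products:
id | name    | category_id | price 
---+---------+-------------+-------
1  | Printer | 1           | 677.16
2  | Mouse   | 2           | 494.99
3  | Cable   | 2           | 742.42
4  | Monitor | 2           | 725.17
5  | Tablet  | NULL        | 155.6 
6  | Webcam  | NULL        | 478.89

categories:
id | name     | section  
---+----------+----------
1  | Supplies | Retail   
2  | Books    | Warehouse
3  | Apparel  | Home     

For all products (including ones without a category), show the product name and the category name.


LEFT JOIN keeps every row from products (the left table); where category_id has no match in categories, the category columns become NULL. Walk through each product:
  - product 1 (Printer): category_id=1 -> matches Supplies
  - product 2 (Mouse): category_id=2 -> matches Books
  - product 3 (Cable): category_id=2 -> matches Books
  - product 4 (Monitor): category_id=2 -> matches Books
  - product 5 (Tablet): category_id=NULL, no match -> kept with NULL
  - product 6 (Webcam): category_id=NULL, no match -> kept with NULL
All 6 rows appear; 2 have NULL category.

SQL:
SELECT a.name, b.name AS category
FROM products a
LEFT JOIN categories b ON a.category_id = b.id

Result:
name    | category
--------+---------
Printer | Supplies
Mouse   | Books   
Cable   | Books   
Monitor | Books   
Tablet  | NULL    
Webcam  | NULL    


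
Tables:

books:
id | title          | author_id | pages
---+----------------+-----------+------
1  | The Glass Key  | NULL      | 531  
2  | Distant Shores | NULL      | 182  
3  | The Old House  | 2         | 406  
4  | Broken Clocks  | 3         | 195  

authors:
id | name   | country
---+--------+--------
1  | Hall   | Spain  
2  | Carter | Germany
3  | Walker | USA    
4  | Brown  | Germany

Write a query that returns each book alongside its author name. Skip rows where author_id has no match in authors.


INNER JOIN keeps only books rows whose author_id matches an id in authors. Walk through each book:
  - book 1 (The Glass Key): author_id=NULL, no match -> dropped
  - book 2 (Distant Shores): author_id=NULL, no match -> dropped
  - book 3 (The Old House): author_id=2 -> matches Carter
  - book 4 (Broken Clocks): author_id=3 -> matches Walker
So 2 of 4 rows are dropped.

SQL:
SELECT a.title, b.name AS author
FROM books a
INNER JOIN authors b ON a.author_id = b.id

Result:
title         | author
--------------+-------
The Old House | Carter
Broken Clocks | Walker


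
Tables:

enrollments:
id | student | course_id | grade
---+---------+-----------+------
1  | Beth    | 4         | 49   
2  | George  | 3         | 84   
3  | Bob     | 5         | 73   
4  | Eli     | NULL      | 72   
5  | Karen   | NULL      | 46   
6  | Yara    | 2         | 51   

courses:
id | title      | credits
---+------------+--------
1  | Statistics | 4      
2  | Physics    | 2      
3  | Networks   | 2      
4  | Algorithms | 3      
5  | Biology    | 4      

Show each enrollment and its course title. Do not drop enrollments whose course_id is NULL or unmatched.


LEFT JOIN keeps every row from enrollments (the left table); where course_id has no match in courses, the course columns become NULL. Walk through each enrollment:
  - enrollment 1 (Beth): course_id=4 -> matches Algorithms
  - enrollment 2 (George): course_id=3 -> matches Networks
  - enrollment 3 (Bob): course_id=5 -> matches Biology
  - enrollment 4 (Eli): course_id=NULL, no match -> kept with NULL
  - enrollment 5 (Karen): course_id=NULL, no match -> kept with NULL
  - enrollment 6 (Yara): course_id=2 -> matches Physics
All 6 rows appear; 2 have NULL course.

SQL:
SELECT a.student, b.title AS course
FROM enrollments a
LEFT JOIN courses b ON a.course_id = b.id

Result:
student | course    
--------+-----------
Beth    | Algorithms
George  | Networks  
Bob     | Biology   
Eli     | NULL      
Karen   | NULL      
Yara    | Physics   


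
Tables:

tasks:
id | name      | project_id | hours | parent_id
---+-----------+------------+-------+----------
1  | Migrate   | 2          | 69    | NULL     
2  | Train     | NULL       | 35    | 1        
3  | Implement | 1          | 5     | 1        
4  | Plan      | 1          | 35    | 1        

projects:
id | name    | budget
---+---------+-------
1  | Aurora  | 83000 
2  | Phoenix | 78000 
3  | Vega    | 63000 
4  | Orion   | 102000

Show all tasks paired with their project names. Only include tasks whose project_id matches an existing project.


INNER JOIN keeps only tasks rows whose project_id matches an id in projects. Walk through each task:
  - task 1 (Migrate): project_id=2 -> matches Phoenix
  - task 2 (Train): project_id=NULL, no match -> dropped
  - task 3 (Implement): project_id=1 -> matches Aurora
  - task 4 (Plan): project_id=1 -> matches Aurora
So 1 of 4 rows is dropped.

SQL:
SELECT a.name, b.name AS project
FROM tasks a
INNER JOIN projects b ON a.project_id = b.id

Result:
name      | project
----------+--------
Migrate   | Phoenix
Implement | Aurora 
Plan      | Aurora 


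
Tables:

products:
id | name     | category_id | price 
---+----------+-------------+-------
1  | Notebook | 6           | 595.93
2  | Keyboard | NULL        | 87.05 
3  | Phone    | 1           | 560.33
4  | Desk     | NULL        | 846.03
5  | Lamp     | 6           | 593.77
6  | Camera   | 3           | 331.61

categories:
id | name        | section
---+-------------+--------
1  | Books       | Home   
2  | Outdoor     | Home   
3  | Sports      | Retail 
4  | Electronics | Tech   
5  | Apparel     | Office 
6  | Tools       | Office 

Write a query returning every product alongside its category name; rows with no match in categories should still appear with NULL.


LEFT JOIN keeps every row from products (the left table); where category_id has no match in categories, the category columns become NULL. Walk through each product:
  - product 1 (Notebook): category_id=6 -> matches Tools
  - product 2 (Keyboard): category_id=NULL, no match -> kept with NULL
  - product 3 (Phone): category_id=1 -> matches Books
  - product 4 (Desk): category_id=NULL, no match -> kept with NULL
  - product 5 (Lamp): category_id=6 -> matches Tools
  - product 6 (Camera): category_id=3 -> matches Sports
All 6 rows appear; 2 have NULL category.

SQL:
SELECT a.name, b.name AS category
FROM products a
LEFT JOIN categories b ON a.category_id = b.id

Result:
name     | category
---------+---------
Notebook | Tools   
Keyboard | NULL    
Phone    | Books   
Desk     | NULL    
Lamp     | Tools   
Camera   | Sports  


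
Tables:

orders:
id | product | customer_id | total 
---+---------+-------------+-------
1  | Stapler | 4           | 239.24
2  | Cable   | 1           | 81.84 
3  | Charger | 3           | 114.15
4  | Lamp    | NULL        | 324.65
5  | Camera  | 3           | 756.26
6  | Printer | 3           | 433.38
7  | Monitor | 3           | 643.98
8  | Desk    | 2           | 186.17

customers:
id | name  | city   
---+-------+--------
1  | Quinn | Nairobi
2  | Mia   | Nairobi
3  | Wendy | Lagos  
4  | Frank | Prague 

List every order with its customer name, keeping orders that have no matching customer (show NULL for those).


LEFT JOIN keeps every row from orders (the left table); where customer_id has no match in customers, the customer columns become NULL. Walk through each order:
  - order 1 (Stapler): customer_id=4 -> matches Frank
  - order 2 (Cable): customer_id=1 -> matches Quinn
  - order 3 (Charger): customer_id=3 -> matches Wendy
  - order 4 (Lamp): customer_id=NULL, no match -> kept with NULL
  - order 5 (Camera): customer_id=3 -> matches Wendy
  - order 6 (Printer): customer_id=3 -> matches Wendy
  - order 7 (Monitor): customer_id=3 -> matches Wendy
  - order 8 (Desk): customer_id=2 -> matches Mia
All 8 rows appear; 1 has NULL customer.

SQL:
SELECT a.product, b.name AS customer
FROM orders a
LEFT JOIN customers b ON a.customer_id = b.id

Result:
product | customer
--------+---------
Stapler | Frank   
Cable   | Quinn   
Charger | Wendy   
Lamp    | NULL    
Camera  | Wendy   
Printer | Wendy   
Monitor | Wendy   
Desk    | Mia     


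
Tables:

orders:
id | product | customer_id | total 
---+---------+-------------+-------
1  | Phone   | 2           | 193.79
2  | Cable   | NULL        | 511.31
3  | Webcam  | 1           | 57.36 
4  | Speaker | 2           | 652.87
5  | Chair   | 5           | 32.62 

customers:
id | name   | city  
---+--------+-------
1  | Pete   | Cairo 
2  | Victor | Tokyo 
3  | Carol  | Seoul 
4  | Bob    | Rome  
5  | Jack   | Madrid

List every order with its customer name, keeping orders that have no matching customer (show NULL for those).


LEFT JOIN keeps every row from orders (the left table); where customer_id has no match in customers, the customer columns become NULL. Walk through each order:
  - order 1 (Phone): customer_id=2 -> matches Victor
  - order 2 (Cable): customer_id=NULL, no match -> kept with NULL
  - order 3 (Webcam): customer_id=1 -> matches Pete
  - order 4 (Speaker): customer_id=2 -> matches Victor
  - order 5 (Chair): customer_id=5 -> matches Jack
All 5 rows appear; 1 has NULL customer.

SQL:
SELECT a.product, b.name AS customer
FROM orders a
LEFT JOIN customers b ON a.customer_id = b.id

Result:
product | customer
--------+---------
Phone   | Victor  
Cable   | NULL    
Webcam  | Pete    
Speaker | Victor  
Chair   | Jack    


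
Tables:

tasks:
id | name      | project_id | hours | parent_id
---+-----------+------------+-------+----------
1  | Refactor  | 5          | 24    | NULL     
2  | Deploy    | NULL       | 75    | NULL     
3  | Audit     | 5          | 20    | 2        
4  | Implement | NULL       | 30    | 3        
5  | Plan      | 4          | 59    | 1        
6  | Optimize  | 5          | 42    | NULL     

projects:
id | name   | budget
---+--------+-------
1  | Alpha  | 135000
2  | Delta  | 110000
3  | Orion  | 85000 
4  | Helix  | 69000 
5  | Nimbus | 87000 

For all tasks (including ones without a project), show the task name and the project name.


LEFT JOIN keeps every row from tasks (the left table); where project_id has no match in projects, the project columns become NULL. Walk through each task:
  - task 1 (Refactor): project_id=5 -> matches Nimbus
  - task 2 (Deploy): project_id=NULL, no match -> kept with NULL
  - task 3 (Audit): project_id=5 -> matches Nimbus
  - task 4 (Implement): project_id=NULL, no match -> kept with NULL
  - task 5 (Plan): project_id=4 -> matches Helix
  - task 6 (Optimize): project_id=5 -> matches Nimbus
All 6 rows appear; 2 have NULL project.

SQL:
SELECT a.name, b.name AS project
FROM tasks a
LEFT JOIN projects b ON a.project_id = b.id

Result:
name      | project
----------+--------
Refactor  | Nimbus 
Deploy    | NULL   
Audit     | Nimbus 
Implement | NULL   
Plan      | Helix  
Optimize  | Nimbus 
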